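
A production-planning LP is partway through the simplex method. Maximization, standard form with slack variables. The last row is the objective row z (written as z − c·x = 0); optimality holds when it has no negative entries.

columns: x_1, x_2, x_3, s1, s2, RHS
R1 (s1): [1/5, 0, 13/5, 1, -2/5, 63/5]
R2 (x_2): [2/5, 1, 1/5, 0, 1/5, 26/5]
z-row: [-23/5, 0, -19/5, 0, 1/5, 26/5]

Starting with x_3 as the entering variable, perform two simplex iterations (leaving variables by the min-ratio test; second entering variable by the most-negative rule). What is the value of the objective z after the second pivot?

71

Ratio test on column x_3 — row 1: (63/5)/(13/5) = 63/13; row 2: (26/5)/(1/5) = 26. Minimum is 63/13 at row 1 (s1 leaves); pivot element 13/5.
Pivot on row 1; the z-row RHS becomes 26/5 − (-19/5)·(63/13) = 307/13.
Next entering variable (most negative z-row entry -56/13): x_1.
Ratio test on column x_1 — row 1: (63/13)/(1/13) = 63; row 2: (55/13)/(5/13) = 11. Minimum is 11 at row 2 (x_2 leaves); pivot element 5/13.
After the second pivot the z-row RHS is 307/13 − (-56/13)·11 = 71.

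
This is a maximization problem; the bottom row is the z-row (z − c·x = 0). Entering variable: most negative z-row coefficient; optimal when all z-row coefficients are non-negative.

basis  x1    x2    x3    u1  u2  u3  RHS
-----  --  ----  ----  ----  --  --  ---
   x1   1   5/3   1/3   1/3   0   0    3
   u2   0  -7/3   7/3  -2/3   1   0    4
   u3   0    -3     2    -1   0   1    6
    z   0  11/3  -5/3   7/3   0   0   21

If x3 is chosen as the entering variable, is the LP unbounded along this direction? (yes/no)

no

Column x3 has positive entries in row(s) 1, 2, 3, so the ratio test bounds it — not unbounded.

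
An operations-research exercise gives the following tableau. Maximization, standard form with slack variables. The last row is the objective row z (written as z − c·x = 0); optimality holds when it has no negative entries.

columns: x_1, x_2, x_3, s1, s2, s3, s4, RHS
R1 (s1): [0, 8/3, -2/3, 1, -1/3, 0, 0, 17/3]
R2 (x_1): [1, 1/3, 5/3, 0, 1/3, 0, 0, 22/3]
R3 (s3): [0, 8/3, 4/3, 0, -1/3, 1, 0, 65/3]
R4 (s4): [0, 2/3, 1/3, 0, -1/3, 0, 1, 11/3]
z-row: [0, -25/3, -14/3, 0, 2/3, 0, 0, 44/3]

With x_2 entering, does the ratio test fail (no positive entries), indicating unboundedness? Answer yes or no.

no

Column x_2 has positive entries in row(s) 1, 2, 3, 4, so the ratio test bounds it — not unbounded.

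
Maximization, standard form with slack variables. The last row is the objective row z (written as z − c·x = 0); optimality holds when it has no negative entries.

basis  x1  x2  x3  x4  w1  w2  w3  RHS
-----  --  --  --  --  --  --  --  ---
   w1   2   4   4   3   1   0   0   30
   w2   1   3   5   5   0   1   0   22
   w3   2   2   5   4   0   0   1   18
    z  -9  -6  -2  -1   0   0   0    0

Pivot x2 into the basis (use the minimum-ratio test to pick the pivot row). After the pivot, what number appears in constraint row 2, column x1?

1/3

Ratio test on column x2 — row 1: 30/4 = 15/2; row 2: 22/3 = 22/3; row 3: 18/2 = 9. Minimum is 22/3 at row 2 (w2 leaves); pivot element 3.
Divide row 2 by 3; eliminate column x2 from the other rows.
In the new row 2, the x1 entry is the old entry divided by the pivot: 1/3 = 1/3.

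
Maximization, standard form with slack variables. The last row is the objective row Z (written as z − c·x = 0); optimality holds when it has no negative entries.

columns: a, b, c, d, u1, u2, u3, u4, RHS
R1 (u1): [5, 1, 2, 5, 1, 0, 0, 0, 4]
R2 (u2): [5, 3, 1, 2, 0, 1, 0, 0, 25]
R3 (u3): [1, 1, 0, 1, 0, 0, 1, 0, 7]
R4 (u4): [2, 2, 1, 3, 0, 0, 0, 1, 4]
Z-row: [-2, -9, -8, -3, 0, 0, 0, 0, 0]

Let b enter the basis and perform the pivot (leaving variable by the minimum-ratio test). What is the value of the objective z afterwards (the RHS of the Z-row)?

18

Ratio test on column b — row 1: 4/1 = 4; row 2: 25/3 = 25/3; row 3: 7/1 = 7; row 4: 4/2 = 2. Minimum is 2 at row 4 (u4 leaves); pivot element 2.
Pivot on row 4; the Z-row RHS becomes 0 − (-9)·2 = 18.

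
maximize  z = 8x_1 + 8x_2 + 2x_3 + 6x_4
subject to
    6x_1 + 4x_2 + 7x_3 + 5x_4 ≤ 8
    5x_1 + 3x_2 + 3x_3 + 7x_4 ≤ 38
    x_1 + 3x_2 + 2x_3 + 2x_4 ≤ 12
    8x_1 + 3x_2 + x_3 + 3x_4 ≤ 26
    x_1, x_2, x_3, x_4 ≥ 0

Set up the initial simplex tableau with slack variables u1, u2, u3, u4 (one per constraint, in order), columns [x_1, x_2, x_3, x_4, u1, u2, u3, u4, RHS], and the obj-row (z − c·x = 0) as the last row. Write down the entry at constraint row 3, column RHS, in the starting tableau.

The RHS of constraint 3 is b_3 = 12.

12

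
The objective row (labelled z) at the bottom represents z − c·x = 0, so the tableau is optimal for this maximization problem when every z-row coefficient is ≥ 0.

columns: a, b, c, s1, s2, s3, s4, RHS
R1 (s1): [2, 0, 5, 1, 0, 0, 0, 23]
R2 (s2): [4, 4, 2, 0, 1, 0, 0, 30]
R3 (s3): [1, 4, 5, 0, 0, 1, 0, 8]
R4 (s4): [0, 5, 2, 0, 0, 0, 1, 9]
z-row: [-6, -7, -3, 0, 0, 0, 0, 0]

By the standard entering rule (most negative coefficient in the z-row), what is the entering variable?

b

Negative z-row entries: a: -6, b: -7, c: -3.
The most negative is -7 in column b, so b enters.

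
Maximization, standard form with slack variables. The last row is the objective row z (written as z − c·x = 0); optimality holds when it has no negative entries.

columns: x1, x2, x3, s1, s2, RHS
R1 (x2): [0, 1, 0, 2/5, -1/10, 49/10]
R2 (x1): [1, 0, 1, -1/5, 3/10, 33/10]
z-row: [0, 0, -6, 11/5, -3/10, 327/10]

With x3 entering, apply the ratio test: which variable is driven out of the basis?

Column x3 entries and ratios — x2: 0 ≤ 0, skip; x1: (33/10)/1 = 33/10.
Smallest ratio is 33/10 in the row of x1, so x1 leaves.

x1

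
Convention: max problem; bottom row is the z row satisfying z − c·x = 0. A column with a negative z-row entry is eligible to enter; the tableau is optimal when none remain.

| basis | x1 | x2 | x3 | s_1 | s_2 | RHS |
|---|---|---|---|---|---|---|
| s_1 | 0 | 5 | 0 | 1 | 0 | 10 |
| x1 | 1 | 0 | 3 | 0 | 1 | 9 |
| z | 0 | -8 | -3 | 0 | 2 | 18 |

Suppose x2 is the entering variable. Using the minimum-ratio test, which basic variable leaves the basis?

s_1

Column x2 entries and ratios — s_1: 10/5 = 2; x1: 0 ≤ 0, skip.
Smallest ratio is 2 in the row of s_1, so s_1 leaves.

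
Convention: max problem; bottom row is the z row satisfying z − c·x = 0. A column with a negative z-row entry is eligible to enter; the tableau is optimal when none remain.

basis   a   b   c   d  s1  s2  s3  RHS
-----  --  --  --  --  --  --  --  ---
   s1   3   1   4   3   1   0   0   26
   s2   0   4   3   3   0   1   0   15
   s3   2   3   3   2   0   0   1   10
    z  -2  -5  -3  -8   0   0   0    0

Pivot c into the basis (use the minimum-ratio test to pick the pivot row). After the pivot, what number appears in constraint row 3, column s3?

Ratio test on column c — row 1: 26/4 = 13/2; row 2: 15/3 = 5; row 3: 10/3 = 10/3. Minimum is 10/3 at row 3 (s3 leaves); pivot element 3.
Divide row 3 by 3; eliminate column c from the other rows.
In the new row 3, the s3 entry is the old entry divided by the pivot: 1/3 = 1/3.

1/3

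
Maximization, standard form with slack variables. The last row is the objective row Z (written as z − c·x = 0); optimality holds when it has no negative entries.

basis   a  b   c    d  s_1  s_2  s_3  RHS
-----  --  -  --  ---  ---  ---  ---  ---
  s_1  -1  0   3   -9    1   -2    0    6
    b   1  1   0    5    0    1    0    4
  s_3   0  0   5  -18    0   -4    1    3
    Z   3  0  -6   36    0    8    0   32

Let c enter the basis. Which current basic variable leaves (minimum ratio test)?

s_3

Column c entries and ratios — s_1: 6/3 = 2; b: 0 ≤ 0, skip; s_3: 3/5 = 3/5.
Smallest ratio is 3/5 in the row of s_3, so s_3 leaves.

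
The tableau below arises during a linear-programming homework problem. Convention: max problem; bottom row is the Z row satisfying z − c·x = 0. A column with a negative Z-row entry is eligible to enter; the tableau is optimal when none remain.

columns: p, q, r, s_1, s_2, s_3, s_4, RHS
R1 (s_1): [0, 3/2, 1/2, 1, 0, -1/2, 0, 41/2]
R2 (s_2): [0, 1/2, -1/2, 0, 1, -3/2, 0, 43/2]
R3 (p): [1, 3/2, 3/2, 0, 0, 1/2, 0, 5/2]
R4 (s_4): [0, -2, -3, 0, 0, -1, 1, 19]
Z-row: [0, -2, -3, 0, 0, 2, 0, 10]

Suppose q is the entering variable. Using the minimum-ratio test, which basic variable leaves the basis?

Column q entries and ratios — s_1: (41/2)/(3/2) = 41/3; s_2: (43/2)/(1/2) = 43; p: (5/2)/(3/2) = 5/3; s_4: -2 ≤ 0, skip.
Smallest ratio is 5/3 in the row of p, so p leaves.

p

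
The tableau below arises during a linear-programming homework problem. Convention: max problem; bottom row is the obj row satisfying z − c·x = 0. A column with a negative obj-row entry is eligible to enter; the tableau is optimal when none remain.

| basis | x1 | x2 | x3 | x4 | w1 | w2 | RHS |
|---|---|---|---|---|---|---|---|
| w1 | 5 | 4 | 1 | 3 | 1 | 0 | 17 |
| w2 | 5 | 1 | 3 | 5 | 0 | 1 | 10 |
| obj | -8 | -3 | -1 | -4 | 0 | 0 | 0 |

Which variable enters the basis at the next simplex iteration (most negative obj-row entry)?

x1

Negative obj-row entries: x1: -8, x2: -3, x3: -1, x4: -4.
The most negative is -8 in column x1, so x1 enters.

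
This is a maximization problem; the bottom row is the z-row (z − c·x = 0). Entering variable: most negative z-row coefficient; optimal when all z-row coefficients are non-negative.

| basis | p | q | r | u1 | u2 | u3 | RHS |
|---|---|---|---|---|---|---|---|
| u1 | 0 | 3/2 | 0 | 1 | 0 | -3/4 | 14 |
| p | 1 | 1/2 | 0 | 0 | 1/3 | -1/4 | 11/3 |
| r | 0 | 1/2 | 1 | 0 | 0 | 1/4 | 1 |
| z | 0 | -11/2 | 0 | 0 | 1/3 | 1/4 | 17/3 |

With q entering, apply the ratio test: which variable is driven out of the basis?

r

Column q entries and ratios — u1: 14/(3/2) = 28/3; p: (11/3)/(1/2) = 22/3; r: 1/(1/2) = 2.
Smallest ratio is 2 in the row of r, so r leaves.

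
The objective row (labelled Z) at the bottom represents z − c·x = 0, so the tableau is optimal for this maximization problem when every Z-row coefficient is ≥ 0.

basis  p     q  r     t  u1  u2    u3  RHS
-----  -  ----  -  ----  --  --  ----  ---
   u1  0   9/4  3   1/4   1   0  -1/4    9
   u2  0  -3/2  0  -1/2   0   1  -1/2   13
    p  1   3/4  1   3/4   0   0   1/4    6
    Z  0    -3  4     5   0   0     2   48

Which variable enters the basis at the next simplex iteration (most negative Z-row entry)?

Negative Z-row entries: q: -3.
The most negative is -3 in column q, so q enters.

q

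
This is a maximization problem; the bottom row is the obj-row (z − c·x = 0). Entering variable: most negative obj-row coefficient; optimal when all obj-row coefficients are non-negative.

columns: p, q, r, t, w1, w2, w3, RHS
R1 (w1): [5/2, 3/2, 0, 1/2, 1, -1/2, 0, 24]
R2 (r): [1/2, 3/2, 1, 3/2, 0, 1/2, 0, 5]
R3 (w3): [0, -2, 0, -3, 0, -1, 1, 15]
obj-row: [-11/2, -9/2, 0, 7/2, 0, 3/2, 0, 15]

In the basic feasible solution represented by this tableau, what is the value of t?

0

t is not in the basis, so in the current basic feasible solution t = 0.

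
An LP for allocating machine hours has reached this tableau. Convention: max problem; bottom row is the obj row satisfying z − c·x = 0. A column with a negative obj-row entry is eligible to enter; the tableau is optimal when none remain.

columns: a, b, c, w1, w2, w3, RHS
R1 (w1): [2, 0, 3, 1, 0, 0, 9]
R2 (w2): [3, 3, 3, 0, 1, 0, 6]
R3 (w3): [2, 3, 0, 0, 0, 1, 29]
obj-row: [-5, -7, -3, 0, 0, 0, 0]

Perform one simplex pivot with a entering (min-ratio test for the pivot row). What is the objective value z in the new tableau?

Ratio test on column a — row 1: 9/2 = 9/2; row 2: 6/3 = 2; row 3: 29/2 = 29/2. Minimum is 2 at row 2 (w2 leaves); pivot element 3.
Pivot on row 2; the obj-row RHS becomes 0 − (-5)·2 = 10.

10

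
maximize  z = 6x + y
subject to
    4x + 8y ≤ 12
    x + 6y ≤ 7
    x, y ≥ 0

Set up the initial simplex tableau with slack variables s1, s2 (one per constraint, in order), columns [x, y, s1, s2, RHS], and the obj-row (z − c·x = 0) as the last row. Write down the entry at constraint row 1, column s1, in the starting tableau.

1

Slack s1 belongs to constraint 1; its column is the unit vector e_1, so the entry in row 1 is 1.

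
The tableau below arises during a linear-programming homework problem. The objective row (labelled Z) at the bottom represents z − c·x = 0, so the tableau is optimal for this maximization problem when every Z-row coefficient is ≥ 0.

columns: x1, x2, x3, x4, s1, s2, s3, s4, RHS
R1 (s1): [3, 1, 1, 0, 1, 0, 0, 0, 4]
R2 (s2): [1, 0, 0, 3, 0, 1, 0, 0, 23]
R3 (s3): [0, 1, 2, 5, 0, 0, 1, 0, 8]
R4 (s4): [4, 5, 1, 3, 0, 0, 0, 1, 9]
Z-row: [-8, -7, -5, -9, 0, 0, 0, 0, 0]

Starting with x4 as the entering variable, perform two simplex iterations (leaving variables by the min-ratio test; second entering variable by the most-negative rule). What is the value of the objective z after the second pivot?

Ratio test on column x4 — row 1: entry 0 ≤ 0; row 2: 23/3 = 23/3; row 3: 8/5 = 8/5; row 4: 9/3 = 3. Minimum is 8/5 at row 3 (s3 leaves); pivot element 5.
Pivot on row 3; the Z-row RHS becomes 0 − (-9)·(8/5) = 72/5.
Next entering variable (most negative Z-row entry -8): x1.
Ratio test on column x1 — row 1: 4/3 = 4/3; row 2: (91/5)/1 = 91/5; row 3: entry 0 ≤ 0; row 4: (21/5)/4 = 21/20. Minimum is 21/20 at row 4 (s4 leaves); pivot element 4.
After the second pivot the Z-row RHS is 72/5 − (-8)·(21/20) = 114/5.

114/5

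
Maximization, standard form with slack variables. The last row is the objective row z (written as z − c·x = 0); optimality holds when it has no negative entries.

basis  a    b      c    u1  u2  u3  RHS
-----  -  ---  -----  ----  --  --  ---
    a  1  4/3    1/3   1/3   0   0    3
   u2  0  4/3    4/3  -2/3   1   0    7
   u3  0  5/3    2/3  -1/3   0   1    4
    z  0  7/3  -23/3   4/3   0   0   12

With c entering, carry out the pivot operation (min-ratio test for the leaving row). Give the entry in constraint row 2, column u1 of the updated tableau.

Ratio test on column c — row 1: 3/(1/3) = 9; row 2: 7/(4/3) = 21/4; row 3: 4/(2/3) = 6. Minimum is 21/4 at row 2 (u2 leaves); pivot element 4/3.
Divide row 2 by 4/3; eliminate column c from the other rows.
In the new row 2, the u1 entry is the old entry divided by the pivot: (-2/3)/(4/3) = -1/2.

-1/2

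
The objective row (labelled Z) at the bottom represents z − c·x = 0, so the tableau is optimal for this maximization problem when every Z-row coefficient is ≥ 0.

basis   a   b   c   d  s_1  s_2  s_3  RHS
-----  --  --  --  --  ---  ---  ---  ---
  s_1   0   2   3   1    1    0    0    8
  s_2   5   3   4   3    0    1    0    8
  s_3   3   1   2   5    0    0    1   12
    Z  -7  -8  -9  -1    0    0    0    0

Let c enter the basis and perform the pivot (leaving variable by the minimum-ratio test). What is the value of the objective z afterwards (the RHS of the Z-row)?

Ratio test on column c — row 1: 8/3 = 8/3; row 2: 8/4 = 2; row 3: 12/2 = 6. Minimum is 2 at row 2 (s_2 leaves); pivot element 4.
Pivot on row 2; the Z-row RHS becomes 0 − (-9)·2 = 18.

18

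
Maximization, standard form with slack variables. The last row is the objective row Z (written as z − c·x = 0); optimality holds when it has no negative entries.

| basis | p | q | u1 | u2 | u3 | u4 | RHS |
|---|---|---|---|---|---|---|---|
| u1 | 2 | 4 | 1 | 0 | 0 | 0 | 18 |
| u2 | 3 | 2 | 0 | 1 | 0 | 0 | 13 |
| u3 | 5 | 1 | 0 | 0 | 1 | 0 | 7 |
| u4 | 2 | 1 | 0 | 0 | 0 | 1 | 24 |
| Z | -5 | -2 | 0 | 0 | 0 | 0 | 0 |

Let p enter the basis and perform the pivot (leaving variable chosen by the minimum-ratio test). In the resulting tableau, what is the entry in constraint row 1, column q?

Ratio test on column p — row 1: 18/2 = 9; row 2: 13/3 = 13/3; row 3: 7/5 = 7/5; row 4: 24/2 = 12. Minimum is 7/5 at row 3 (u3 leaves); pivot element 5.
Divide row 3 by 5; eliminate column p from the other rows.
Row 1 update in column q: 4 − 2·(1/5) = 18/5.

18/5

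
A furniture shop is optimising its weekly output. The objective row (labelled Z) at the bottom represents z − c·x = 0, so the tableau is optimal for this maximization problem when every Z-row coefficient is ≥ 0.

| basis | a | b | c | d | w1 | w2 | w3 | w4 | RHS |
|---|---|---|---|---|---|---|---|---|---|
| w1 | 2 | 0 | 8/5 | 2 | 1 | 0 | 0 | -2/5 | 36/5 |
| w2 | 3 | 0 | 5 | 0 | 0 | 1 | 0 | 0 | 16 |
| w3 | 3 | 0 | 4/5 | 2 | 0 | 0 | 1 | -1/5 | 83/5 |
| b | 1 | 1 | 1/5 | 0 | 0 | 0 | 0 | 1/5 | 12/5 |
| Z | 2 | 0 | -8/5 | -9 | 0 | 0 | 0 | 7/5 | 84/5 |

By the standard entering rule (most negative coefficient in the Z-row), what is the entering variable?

d

Negative Z-row entries: c: -8/5, d: -9.
The most negative is -9 in column d, so d enters.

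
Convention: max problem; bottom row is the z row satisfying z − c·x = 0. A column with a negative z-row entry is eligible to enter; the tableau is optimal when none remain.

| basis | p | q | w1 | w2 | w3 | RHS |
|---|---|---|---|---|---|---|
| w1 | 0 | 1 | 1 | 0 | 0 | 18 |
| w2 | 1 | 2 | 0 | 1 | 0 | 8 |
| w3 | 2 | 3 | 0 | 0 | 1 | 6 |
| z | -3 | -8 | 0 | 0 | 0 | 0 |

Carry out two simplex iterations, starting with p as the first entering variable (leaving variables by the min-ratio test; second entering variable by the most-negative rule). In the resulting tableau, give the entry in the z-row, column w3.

Ratio test on column p — row 1: entry 0 ≤ 0; row 2: 8/1 = 8; row 3: 6/2 = 3. Minimum is 3 at row 3 (w3 leaves); pivot element 2.
Divide row 3 by 2; eliminate column p from the other rows.
Second iteration: most negative z-row entry is -7/2 in column q, so q enters.
Ratio test on column q — row 1: 18/1 = 18; row 2: 5/(1/2) = 10; row 3: 3/(3/2) = 2. Minimum is 2 at row 3 (p leaves); pivot element 3/2.
Divide row 3 by 3/2; eliminate column q from the other rows.
After both pivots, the entry at the z-row, column w3 is 8/3.

8/3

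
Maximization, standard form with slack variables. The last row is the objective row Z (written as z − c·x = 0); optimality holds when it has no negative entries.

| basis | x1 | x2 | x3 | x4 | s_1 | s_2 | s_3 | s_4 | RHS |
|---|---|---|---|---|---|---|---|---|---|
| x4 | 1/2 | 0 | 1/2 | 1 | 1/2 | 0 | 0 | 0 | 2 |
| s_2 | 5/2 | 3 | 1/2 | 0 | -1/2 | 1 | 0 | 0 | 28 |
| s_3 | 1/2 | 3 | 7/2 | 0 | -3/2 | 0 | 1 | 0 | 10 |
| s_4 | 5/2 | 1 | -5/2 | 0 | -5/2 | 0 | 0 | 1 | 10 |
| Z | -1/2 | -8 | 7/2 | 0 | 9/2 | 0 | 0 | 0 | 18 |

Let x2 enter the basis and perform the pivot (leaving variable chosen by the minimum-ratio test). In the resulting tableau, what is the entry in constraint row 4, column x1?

Ratio test on column x2 — row 1: entry 0 ≤ 0; row 2: 28/3 = 28/3; row 3: 10/3 = 10/3; row 4: 10/1 = 10. Minimum is 10/3 at row 3 (s_3 leaves); pivot element 3.
Divide row 3 by 3; eliminate column x2 from the other rows.
Row 4 update in column x1: 5/2 − 1·(1/6) = 7/3.

7/3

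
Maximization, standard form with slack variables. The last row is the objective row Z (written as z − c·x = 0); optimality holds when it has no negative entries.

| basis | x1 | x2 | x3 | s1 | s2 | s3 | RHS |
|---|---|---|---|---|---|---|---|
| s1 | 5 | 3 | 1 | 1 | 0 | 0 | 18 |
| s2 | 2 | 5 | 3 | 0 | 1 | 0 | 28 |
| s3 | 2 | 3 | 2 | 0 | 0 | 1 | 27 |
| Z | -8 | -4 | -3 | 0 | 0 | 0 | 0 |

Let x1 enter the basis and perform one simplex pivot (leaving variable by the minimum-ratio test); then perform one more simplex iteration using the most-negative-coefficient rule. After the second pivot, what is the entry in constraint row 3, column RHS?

7

Ratio test on column x1 — row 1: 18/5 = 18/5; row 2: 28/2 = 14; row 3: 27/2 = 27/2. Minimum is 18/5 at row 1 (s1 leaves); pivot element 5.
Divide row 1 by 5; eliminate column x1 from the other rows.
Second iteration: most negative Z-row entry is -7/5 in column x3, so x3 enters.
Ratio test on column x3 — row 1: (18/5)/(1/5) = 18; row 2: (104/5)/(13/5) = 8; row 3: (99/5)/(8/5) = 99/8. Minimum is 8 at row 2 (s2 leaves); pivot element 13/5.
Divide row 2 by 13/5; eliminate column x3 from the other rows.
After both pivots, the entry at constraint row 3, column RHS is 7.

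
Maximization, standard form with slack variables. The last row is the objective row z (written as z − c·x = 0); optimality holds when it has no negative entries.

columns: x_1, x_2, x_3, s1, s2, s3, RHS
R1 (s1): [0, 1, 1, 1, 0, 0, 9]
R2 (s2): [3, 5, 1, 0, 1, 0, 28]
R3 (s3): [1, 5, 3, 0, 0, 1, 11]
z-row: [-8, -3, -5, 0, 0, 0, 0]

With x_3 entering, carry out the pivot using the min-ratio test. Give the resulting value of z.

55/3

Ratio test on column x_3 — row 1: 9/1 = 9; row 2: 28/1 = 28; row 3: 11/3 = 11/3. Minimum is 11/3 at row 3 (s3 leaves); pivot element 3.
Pivot on row 3; the z-row RHS becomes 0 − (-5)·(11/3) = 55/3.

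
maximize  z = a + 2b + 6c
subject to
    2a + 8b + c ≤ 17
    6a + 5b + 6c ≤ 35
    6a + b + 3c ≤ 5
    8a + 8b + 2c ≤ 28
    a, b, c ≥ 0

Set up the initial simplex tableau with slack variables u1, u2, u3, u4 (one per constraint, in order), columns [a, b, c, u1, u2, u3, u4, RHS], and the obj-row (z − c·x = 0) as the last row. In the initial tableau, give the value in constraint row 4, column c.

Constraint 4 has coefficient 2 on c.

2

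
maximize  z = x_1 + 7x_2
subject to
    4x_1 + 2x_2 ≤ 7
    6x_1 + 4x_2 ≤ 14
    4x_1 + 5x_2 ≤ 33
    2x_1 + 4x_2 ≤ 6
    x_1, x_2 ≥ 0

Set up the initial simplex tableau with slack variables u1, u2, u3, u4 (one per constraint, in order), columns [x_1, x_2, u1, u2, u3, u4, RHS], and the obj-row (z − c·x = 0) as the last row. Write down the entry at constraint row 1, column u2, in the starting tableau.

Slack u2 belongs to constraint 2; its column is the unit vector e_2, so the entry in row 1 is 0.

0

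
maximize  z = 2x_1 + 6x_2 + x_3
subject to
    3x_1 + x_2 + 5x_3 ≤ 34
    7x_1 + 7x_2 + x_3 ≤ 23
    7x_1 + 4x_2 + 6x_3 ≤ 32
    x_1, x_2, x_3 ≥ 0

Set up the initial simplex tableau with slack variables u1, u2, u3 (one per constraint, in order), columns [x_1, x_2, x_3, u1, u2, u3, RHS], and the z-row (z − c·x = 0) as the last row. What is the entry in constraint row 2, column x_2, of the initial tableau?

7

Constraint 2 has coefficient 7 on x_2.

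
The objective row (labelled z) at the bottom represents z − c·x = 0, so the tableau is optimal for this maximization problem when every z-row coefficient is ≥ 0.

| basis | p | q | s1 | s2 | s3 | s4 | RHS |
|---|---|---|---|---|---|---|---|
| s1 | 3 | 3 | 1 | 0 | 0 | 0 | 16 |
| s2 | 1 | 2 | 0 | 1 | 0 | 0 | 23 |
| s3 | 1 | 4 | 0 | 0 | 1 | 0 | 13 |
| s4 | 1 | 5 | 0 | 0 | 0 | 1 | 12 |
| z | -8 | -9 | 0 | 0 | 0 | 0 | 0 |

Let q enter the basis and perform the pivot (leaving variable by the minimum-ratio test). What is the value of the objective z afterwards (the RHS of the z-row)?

108/5

Ratio test on column q — row 1: 16/3 = 16/3; row 2: 23/2 = 23/2; row 3: 13/4 = 13/4; row 4: 12/5 = 12/5. Minimum is 12/5 at row 4 (s4 leaves); pivot element 5.
Pivot on row 4; the z-row RHS becomes 0 − (-9)·(12/5) = 108/5.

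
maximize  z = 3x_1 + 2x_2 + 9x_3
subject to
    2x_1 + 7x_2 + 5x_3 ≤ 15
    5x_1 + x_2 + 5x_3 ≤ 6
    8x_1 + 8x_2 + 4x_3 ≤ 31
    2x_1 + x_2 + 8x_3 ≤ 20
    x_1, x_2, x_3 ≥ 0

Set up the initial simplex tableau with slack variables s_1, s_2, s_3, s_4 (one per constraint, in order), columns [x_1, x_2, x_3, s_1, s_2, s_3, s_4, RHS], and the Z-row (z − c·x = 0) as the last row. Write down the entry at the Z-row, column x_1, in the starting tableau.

-3

The Z-row carries the negated objective coefficients: the x_1 entry is -3.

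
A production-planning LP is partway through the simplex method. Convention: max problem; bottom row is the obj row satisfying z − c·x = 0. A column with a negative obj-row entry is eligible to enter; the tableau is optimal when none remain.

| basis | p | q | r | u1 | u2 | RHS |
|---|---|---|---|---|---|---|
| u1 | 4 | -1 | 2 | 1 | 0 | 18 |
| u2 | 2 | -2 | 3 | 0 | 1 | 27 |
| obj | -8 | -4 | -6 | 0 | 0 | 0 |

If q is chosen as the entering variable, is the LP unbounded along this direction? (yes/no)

Every constraint-row entry in column q is ≤ 0, so increasing q is unbounded.

yes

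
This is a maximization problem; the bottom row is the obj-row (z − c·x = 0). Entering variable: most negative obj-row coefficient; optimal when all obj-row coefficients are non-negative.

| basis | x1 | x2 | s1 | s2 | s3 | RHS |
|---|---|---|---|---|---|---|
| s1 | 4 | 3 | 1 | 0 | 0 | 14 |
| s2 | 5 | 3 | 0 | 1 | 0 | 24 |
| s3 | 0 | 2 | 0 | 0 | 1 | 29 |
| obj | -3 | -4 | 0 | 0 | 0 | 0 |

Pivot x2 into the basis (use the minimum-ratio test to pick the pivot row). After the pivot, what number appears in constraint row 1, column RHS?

Ratio test on column x2 — row 1: 14/3 = 14/3; row 2: 24/3 = 8; row 3: 29/2 = 29/2. Minimum is 14/3 at row 1 (s1 leaves); pivot element 3.
Divide row 1 by 3; eliminate column x2 from the other rows.
In the new row 1, the RHS entry is the old entry divided by the pivot: 14/3 = 14/3.

14/3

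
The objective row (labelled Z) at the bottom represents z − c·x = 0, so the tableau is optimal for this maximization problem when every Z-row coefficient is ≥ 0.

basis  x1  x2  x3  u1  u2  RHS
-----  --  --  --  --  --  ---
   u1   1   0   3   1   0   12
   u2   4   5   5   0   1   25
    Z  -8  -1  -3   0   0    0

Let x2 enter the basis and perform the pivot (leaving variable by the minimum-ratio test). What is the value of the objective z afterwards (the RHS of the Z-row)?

5

Ratio test on column x2 — row 1: entry 0 ≤ 0; row 2: 25/5 = 5. Minimum is 5 at row 2 (u2 leaves); pivot element 5.
Pivot on row 2; the Z-row RHS becomes 0 − (-1)·5 = 5.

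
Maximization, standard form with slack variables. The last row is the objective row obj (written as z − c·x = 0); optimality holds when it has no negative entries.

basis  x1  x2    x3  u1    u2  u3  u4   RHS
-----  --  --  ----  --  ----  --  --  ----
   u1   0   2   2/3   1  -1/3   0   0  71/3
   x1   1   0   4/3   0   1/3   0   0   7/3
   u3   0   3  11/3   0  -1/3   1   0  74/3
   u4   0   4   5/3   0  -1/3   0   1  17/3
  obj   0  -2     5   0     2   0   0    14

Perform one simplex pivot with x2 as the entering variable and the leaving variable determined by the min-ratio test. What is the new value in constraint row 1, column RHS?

Ratio test on column x2 — row 1: (71/3)/2 = 71/6; row 2: entry 0 ≤ 0; row 3: (74/3)/3 = 74/9; row 4: (17/3)/4 = 17/12. Minimum is 17/12 at row 4 (u4 leaves); pivot element 4.
Divide row 4 by 4; eliminate column x2 from the other rows.
Row 1 update in column RHS: 71/3 − 2·(17/12) = 125/6.

125/6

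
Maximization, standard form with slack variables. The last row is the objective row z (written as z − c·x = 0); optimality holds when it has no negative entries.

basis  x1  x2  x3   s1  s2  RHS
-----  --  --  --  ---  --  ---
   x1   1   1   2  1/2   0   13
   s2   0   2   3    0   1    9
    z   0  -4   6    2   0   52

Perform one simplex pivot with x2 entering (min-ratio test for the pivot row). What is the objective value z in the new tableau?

Ratio test on column x2 — row 1: 13/1 = 13; row 2: 9/2 = 9/2. Minimum is 9/2 at row 2 (s2 leaves); pivot element 2.
Pivot on row 2; the z-row RHS becomes 52 − (-4)·(9/2) = 70.

70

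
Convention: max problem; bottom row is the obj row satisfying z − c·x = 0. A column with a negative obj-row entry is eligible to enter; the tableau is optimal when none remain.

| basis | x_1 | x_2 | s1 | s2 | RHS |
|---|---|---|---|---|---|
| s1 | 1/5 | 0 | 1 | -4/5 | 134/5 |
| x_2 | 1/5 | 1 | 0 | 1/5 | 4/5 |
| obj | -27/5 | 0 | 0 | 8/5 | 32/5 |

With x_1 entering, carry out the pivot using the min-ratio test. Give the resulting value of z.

28

Ratio test on column x_1 — row 1: (134/5)/(1/5) = 134; row 2: (4/5)/(1/5) = 4. Minimum is 4 at row 2 (x_2 leaves); pivot element 1/5.
Pivot on row 2; the obj-row RHS becomes 32/5 − (-27/5)·4 = 28.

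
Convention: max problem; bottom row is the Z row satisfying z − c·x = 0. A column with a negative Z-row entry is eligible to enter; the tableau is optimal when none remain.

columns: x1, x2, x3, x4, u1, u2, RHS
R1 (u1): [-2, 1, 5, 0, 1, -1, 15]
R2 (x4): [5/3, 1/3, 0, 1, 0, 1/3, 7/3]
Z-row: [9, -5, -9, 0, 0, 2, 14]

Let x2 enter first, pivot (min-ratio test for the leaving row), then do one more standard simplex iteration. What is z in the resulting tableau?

Ratio test on column x2 — row 1: 15/1 = 15; row 2: (7/3)/(1/3) = 7. Minimum is 7 at row 2 (x4 leaves); pivot element 1/3.
Pivot on row 2; the Z-row RHS becomes 14 − (-5)·7 = 49.
Next entering variable (most negative Z-row entry -9): x3.
Ratio test on column x3 — row 1: 8/5 = 8/5; row 2: entry 0 ≤ 0. Minimum is 8/5 at row 1 (u1 leaves); pivot element 5.
After the second pivot the Z-row RHS is 49 − (-9)·(8/5) = 317/5.

317/5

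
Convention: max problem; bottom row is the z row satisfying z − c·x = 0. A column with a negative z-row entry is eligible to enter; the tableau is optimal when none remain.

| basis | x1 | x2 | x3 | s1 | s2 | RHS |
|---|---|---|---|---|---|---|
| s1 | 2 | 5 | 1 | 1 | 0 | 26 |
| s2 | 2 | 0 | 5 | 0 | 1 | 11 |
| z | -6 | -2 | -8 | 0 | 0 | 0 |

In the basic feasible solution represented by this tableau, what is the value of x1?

0

x1 is not in the basis, so in the current basic feasible solution x1 = 0.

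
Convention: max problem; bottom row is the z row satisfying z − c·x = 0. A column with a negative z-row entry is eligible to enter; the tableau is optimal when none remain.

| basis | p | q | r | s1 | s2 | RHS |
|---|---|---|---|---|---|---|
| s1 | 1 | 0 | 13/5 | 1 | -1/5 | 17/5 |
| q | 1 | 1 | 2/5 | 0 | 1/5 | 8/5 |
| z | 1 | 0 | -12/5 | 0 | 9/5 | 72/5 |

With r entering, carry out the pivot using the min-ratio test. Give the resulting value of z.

Ratio test on column r — row 1: (17/5)/(13/5) = 17/13; row 2: (8/5)/(2/5) = 4. Minimum is 17/13 at row 1 (s1 leaves); pivot element 13/5.
Pivot on row 1; the z-row RHS becomes 72/5 − (-12/5)·(17/13) = 228/13.

228/13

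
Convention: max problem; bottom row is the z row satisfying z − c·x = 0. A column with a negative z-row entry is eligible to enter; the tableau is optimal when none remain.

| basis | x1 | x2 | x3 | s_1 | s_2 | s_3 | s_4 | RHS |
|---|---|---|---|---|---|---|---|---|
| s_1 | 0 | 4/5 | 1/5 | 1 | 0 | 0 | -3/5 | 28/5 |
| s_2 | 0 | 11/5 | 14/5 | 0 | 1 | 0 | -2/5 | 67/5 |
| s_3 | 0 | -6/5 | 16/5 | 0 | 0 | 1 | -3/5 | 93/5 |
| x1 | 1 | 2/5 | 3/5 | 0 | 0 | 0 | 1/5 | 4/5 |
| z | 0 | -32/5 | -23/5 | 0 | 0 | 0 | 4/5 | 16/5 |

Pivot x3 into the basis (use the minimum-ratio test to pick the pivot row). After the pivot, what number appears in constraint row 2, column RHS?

29/3

Ratio test on column x3 — row 1: (28/5)/(1/5) = 28; row 2: (67/5)/(14/5) = 67/14; row 3: (93/5)/(16/5) = 93/16; row 4: (4/5)/(3/5) = 4/3. Minimum is 4/3 at row 4 (x1 leaves); pivot element 3/5.
Divide row 4 by 3/5; eliminate column x3 from the other rows.
Row 2 update in column RHS: 67/5 − (14/5)·(4/3) = 29/3.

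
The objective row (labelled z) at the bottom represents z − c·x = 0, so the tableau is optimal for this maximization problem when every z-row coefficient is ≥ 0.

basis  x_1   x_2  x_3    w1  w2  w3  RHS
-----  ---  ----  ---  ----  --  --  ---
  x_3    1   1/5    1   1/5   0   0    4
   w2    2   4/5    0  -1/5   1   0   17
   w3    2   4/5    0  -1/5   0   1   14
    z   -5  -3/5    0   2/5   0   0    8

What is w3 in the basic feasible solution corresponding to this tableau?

w3 is basic (row 3); its value is the RHS of that row, 14.

14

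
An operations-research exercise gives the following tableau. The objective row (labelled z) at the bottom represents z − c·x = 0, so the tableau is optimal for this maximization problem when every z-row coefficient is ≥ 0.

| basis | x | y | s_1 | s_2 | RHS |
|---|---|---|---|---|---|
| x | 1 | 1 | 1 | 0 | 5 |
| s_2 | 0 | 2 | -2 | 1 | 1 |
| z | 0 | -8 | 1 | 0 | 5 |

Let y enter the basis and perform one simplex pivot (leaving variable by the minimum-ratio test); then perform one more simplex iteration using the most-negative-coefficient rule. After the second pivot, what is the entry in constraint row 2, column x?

1/2

Ratio test on column y — row 1: 5/1 = 5; row 2: 1/2 = 1/2. Minimum is 1/2 at row 2 (s_2 leaves); pivot element 2.
Divide row 2 by 2; eliminate column y from the other rows.
Second iteration: most negative z-row entry is -7 in column s_1, so s_1 enters.
Ratio test on column s_1 — row 1: (9/2)/2 = 9/4; row 2: entry -1 ≤ 0. Minimum is 9/4 at row 1 (x leaves); pivot element 2.
Divide row 1 by 2; eliminate column s_1 from the other rows.
After both pivots, the entry at constraint row 2, column x is 1/2.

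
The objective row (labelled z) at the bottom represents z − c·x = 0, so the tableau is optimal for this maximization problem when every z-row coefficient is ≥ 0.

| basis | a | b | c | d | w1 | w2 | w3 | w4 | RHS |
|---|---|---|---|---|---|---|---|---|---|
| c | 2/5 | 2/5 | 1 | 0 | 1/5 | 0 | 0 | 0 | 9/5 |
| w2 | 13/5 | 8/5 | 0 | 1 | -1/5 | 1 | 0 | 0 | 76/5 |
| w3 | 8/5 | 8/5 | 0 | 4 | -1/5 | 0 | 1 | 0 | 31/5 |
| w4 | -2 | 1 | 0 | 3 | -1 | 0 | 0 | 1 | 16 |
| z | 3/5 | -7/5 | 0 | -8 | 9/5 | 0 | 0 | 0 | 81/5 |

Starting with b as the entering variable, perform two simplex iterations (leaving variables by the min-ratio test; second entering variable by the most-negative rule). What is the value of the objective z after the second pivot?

Ratio test on column b — row 1: (9/5)/(2/5) = 9/2; row 2: (76/5)/(8/5) = 19/2; row 3: (31/5)/(8/5) = 31/8; row 4: 16/1 = 16. Minimum is 31/8 at row 3 (w3 leaves); pivot element 8/5.
Pivot on row 3; the z-row RHS becomes 81/5 − (-7/5)·(31/8) = 173/8.
Next entering variable (most negative z-row entry -9/2): d.
Ratio test on column d — row 1: entry -1 ≤ 0; row 2: entry -3 ≤ 0; row 3: (31/8)/(5/2) = 31/20; row 4: (97/8)/(1/2) = 97/4. Minimum is 31/20 at row 3 (b leaves); pivot element 5/2.
After the second pivot the z-row RHS is 173/8 − (-9/2)·(31/20) = 143/5.

143/5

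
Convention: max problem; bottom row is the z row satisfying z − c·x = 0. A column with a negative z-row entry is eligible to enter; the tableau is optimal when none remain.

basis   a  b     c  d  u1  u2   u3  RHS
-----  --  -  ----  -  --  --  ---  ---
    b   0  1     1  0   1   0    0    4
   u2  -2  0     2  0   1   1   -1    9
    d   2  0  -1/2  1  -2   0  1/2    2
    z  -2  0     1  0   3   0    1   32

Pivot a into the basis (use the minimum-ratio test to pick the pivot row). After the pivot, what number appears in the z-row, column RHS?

34

Ratio test on column a — row 1: entry 0 ≤ 0; row 2: entry -2 ≤ 0; row 3: 2/2 = 1. Minimum is 1 at row 3 (d leaves); pivot element 2.
Divide row 3 by 2; eliminate column a from the other rows.
z-row update in column RHS: 32 − (-2)·1 = 34.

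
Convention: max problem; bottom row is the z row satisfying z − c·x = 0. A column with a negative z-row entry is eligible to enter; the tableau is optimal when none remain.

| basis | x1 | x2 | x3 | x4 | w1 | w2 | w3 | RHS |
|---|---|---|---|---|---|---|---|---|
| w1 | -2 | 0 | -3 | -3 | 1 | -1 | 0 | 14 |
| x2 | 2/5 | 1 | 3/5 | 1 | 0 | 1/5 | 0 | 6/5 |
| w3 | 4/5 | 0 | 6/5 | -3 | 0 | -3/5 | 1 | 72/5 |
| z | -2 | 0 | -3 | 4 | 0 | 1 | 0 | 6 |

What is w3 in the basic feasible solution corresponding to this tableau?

w3 is basic (row 3); its value is the RHS of that row, 72/5.

72/5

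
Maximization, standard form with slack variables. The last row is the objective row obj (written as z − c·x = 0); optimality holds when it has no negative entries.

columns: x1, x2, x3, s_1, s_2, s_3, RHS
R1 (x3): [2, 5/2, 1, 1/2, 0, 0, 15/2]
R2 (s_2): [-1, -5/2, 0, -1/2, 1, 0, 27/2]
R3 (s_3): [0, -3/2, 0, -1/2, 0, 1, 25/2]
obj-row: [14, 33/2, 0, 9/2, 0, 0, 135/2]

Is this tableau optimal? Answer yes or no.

Every obj-row coefficient is ≥ 0, so the tableau is optimal.

yes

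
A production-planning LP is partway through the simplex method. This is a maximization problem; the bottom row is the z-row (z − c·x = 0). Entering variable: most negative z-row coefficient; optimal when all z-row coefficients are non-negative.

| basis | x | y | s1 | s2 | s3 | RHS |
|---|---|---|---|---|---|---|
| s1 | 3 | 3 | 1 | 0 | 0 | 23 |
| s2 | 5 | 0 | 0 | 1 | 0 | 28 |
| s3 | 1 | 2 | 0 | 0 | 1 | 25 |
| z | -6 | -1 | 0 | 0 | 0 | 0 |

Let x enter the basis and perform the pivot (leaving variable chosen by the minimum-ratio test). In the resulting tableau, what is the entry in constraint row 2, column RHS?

Ratio test on column x — row 1: 23/3 = 23/3; row 2: 28/5 = 28/5; row 3: 25/1 = 25. Minimum is 28/5 at row 2 (s2 leaves); pivot element 5.
Divide row 2 by 5; eliminate column x from the other rows.
In the new row 2, the RHS entry is the old entry divided by the pivot: 28/5 = 28/5.

28/5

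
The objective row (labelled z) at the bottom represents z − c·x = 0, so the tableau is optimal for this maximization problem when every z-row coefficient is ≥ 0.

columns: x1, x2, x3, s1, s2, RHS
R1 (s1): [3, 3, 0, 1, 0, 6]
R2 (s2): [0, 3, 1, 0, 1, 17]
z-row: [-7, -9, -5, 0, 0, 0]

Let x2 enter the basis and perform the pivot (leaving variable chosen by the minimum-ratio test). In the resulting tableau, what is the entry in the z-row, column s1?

Ratio test on column x2 — row 1: 6/3 = 2; row 2: 17/3 = 17/3. Minimum is 2 at row 1 (s1 leaves); pivot element 3.
Divide row 1 by 3; eliminate column x2 from the other rows.
z-row update in column s1: 0 − (-9)·(1/3) = 3.

3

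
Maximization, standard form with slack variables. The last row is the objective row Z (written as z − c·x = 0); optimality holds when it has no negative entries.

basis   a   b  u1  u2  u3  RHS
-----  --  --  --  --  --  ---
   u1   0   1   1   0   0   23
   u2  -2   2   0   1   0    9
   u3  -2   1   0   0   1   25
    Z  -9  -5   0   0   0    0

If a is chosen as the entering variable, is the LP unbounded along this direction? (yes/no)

yes

Every constraint-row entry in column a is ≤ 0, so increasing a is unbounded.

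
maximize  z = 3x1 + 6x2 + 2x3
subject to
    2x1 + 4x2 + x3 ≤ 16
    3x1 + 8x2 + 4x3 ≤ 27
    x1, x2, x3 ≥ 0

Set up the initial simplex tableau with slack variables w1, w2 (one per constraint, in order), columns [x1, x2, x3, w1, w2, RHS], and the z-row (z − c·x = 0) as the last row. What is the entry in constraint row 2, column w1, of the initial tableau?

0

Slack w1 belongs to constraint 1; its column is the unit vector e_1, so the entry in row 2 is 0.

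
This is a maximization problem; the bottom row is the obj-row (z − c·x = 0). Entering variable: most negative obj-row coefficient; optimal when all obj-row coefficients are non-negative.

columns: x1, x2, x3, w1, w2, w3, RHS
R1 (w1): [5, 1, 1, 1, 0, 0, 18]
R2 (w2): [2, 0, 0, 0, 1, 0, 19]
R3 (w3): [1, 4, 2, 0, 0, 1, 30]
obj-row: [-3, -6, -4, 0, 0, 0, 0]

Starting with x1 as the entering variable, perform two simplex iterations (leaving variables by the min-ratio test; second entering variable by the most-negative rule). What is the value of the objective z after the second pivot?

Ratio test on column x1 — row 1: 18/5 = 18/5; row 2: 19/2 = 19/2; row 3: 30/1 = 30. Minimum is 18/5 at row 1 (w1 leaves); pivot element 5.
Pivot on row 1; the obj-row RHS becomes 0 − (-3)·(18/5) = 54/5.
Next entering variable (most negative obj-row entry -27/5): x2.
Ratio test on column x2 — row 1: (18/5)/(1/5) = 18; row 2: entry -2/5 ≤ 0; row 3: (132/5)/(19/5) = 132/19. Minimum is 132/19 at row 3 (w3 leaves); pivot element 19/5.
After the second pivot the obj-row RHS is 54/5 − (-27/5)·(132/19) = 918/19.

918/19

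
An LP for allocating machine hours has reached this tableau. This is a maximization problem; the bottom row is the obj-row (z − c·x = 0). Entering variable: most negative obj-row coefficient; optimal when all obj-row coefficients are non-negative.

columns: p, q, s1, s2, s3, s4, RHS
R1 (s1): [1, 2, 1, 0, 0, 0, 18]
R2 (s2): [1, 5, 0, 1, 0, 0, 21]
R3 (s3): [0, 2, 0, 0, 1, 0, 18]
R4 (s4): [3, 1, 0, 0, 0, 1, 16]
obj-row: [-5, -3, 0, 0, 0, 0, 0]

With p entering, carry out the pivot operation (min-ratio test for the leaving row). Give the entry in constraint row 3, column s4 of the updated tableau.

0

Ratio test on column p — row 1: 18/1 = 18; row 2: 21/1 = 21; row 3: entry 0 ≤ 0; row 4: 16/3 = 16/3. Minimum is 16/3 at row 4 (s4 leaves); pivot element 3.
Divide row 4 by 3; eliminate column p from the other rows.
Row 3 update in column s4: 0 − 0·(1/3) = 0.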